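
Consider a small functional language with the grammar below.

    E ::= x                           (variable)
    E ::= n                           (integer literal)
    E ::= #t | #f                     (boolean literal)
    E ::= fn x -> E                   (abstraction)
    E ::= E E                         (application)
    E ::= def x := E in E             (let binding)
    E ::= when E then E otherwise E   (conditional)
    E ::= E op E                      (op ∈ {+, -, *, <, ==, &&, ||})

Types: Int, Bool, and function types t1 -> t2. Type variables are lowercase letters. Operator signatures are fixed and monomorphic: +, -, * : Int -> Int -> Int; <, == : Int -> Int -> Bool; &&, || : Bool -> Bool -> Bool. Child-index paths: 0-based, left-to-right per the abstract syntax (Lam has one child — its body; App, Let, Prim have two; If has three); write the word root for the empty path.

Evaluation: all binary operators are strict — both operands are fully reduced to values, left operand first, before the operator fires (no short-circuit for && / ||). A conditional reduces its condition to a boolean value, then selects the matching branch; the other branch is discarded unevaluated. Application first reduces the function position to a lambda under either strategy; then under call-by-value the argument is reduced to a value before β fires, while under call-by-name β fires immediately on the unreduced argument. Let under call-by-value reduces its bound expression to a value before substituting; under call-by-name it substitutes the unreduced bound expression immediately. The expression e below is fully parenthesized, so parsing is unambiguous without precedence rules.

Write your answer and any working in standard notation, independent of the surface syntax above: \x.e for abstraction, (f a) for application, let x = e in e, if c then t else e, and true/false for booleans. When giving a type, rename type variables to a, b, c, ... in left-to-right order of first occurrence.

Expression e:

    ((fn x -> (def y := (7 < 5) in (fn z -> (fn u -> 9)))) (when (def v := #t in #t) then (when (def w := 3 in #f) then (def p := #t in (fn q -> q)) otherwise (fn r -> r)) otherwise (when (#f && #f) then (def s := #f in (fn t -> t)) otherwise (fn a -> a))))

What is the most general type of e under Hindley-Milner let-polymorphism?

Working:
  unify Int ~ Int
  unify Int ~ Int
let y : Bool
\u._ : c -> Int
\z._ : b -> c -> Int
\x._ : a -> b -> c -> Int
let v : Bool
  unify Bool ~ Bool
let w : Int
  unify Bool ~ Bool
let p : Bool
q : d
\q._ : d -> d
r : e
\r._ : e -> e
  unify d -> d ~ e -> e
  unify d ~ e
  unify e ~ e
  unify Bool ~ Bool
  unify Bool ~ Bool
  unify Bool ~ Bool
let s : Bool
t : f
\t._ : f -> f
a : g
\a._ : g -> g
  unify f -> f ~ g -> g
  unify f ~ g
  unify g ~ g
  unify e -> e ~ g -> g
  unify e ~ g
  unify g ~ g
  unify a -> b -> c -> Int ~ (g -> g) -> h
  unify a ~ g -> g
  unify b -> c -> Int ~ h
_ _ : b -> c -> Int

Answer: a -> b -> Int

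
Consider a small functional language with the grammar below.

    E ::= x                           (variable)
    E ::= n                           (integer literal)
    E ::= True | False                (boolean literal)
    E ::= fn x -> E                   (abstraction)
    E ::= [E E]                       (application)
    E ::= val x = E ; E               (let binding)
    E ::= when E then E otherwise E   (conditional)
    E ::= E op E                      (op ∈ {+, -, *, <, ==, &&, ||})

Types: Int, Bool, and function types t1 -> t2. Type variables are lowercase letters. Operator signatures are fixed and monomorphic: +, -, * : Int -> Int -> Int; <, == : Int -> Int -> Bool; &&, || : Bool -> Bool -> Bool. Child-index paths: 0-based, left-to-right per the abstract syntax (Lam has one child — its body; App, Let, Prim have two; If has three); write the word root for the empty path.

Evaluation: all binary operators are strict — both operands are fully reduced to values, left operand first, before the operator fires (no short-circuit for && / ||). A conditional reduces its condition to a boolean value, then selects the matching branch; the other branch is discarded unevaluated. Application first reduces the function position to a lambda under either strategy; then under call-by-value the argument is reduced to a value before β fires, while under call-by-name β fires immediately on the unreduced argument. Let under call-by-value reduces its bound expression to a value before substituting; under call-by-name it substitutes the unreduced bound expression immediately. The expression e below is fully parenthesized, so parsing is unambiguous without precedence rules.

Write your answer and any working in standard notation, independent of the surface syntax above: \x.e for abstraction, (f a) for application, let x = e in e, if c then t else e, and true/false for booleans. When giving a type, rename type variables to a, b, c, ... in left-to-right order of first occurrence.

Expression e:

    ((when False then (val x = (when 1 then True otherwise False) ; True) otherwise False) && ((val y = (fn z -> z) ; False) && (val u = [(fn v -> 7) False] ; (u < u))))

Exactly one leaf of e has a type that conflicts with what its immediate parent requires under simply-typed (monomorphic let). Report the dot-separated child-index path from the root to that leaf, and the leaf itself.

Trace:
  unify Bool ~ Bool
  unify Int ~ Bool
  FAIL: mismatch Int ~ Bool

Answer: 0.1.0.0 : 1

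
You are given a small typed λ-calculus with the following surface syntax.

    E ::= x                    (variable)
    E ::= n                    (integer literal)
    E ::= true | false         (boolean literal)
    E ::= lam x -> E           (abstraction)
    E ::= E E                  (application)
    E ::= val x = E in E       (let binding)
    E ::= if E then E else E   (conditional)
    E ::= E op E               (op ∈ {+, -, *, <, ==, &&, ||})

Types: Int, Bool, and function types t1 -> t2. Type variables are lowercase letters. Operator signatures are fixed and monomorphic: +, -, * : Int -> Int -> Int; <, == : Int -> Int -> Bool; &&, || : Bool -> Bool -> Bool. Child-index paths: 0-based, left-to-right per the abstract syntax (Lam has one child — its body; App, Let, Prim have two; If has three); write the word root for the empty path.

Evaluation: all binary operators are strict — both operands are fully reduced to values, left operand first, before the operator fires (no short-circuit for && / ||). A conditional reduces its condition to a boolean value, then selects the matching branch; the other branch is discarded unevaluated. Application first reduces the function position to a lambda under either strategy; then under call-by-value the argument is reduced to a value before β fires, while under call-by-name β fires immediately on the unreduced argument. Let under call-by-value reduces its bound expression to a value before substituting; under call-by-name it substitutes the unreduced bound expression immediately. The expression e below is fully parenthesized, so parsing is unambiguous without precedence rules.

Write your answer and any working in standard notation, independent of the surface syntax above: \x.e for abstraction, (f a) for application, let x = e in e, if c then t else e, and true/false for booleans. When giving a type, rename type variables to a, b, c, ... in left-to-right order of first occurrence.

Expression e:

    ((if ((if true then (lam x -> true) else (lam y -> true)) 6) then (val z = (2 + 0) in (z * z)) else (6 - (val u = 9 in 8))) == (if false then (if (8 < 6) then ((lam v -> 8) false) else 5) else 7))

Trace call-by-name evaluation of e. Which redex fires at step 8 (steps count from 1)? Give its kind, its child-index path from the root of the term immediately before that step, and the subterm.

Derivation:
step 0: ((if ((if true then (\x.true) else (\y.true)) 6) then (let z = (2 + 0) in (z * z)) else (6 - (let u = 9 in 8))) == (if false then (if (8 < 6) then ((\v.8) false) else 5) else 7))
step 1: [if@0.0.0] ((if ((\x.true) 6) then (let z = (2 + 0) in (z * z)) else (6 - (let u = 9 in 8))) == (if false then (if (8 < 6) then ((\v.8) false) else 5) else 7))
step 2: [beta@0.0] ((if true then (let z = (2 + 0) in (z * z)) else (6 - (let u = 9 in 8))) == (if false then (if (8 < 6) then ((\v.8) false) else 5) else 7))
step 3: [if@0] ((let z = (2 + 0) in (z * z)) == (if false then (if (8 < 6) then ((\v.8) false) else 5) else 7))
step 4: [let@0] (((2 + 0) * (2 + 0)) == (if false then (if (8 < 6) then ((\v.8) false) else 5) else 7))
step 5: [delta@0.0] ((2 * (2 + 0)) == (if false then (if (8 < 6) then ((\v.8) false) else 5) else 7))
step 6: [delta@0.1] ((2 * 2) == (if false then (if (8 < 6) then ((\v.8) false) else 5) else 7))
step 7: [delta@0] (4 == (if false then (if (8 < 6) then ((\v.8) false) else 5) else 7))
step 8: [if@1] (4 == 7)

Answer: if at 1 : (if false then (if (8 < 6) then ((\v.8) false) else 5) else 7)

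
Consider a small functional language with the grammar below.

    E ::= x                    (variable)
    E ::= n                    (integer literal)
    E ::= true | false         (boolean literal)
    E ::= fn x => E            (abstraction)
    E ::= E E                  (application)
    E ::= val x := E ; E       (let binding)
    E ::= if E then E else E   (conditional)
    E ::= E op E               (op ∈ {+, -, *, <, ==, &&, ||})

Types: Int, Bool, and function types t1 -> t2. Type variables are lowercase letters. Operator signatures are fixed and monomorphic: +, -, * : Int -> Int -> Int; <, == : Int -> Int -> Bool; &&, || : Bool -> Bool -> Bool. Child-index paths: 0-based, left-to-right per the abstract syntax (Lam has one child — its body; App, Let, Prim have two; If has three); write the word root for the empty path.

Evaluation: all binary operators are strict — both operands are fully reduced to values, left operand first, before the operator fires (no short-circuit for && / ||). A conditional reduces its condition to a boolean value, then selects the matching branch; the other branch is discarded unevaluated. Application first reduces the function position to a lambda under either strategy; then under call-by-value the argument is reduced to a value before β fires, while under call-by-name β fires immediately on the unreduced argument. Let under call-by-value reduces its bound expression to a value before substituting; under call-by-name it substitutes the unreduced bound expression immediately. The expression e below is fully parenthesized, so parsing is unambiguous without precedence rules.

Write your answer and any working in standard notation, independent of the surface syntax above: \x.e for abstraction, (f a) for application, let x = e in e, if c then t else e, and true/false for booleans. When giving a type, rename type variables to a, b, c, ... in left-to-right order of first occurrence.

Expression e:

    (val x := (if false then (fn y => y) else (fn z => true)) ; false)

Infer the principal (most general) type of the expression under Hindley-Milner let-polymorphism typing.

Answer: Bool

Derivation:
  unify Bool ~ Bool
y : a
\y._ : a -> a
\z._ : b -> Bool
  unify a -> a ~ b -> Bool
  unify a ~ b
  unify b ~ Bool
let x : Bool -> Bool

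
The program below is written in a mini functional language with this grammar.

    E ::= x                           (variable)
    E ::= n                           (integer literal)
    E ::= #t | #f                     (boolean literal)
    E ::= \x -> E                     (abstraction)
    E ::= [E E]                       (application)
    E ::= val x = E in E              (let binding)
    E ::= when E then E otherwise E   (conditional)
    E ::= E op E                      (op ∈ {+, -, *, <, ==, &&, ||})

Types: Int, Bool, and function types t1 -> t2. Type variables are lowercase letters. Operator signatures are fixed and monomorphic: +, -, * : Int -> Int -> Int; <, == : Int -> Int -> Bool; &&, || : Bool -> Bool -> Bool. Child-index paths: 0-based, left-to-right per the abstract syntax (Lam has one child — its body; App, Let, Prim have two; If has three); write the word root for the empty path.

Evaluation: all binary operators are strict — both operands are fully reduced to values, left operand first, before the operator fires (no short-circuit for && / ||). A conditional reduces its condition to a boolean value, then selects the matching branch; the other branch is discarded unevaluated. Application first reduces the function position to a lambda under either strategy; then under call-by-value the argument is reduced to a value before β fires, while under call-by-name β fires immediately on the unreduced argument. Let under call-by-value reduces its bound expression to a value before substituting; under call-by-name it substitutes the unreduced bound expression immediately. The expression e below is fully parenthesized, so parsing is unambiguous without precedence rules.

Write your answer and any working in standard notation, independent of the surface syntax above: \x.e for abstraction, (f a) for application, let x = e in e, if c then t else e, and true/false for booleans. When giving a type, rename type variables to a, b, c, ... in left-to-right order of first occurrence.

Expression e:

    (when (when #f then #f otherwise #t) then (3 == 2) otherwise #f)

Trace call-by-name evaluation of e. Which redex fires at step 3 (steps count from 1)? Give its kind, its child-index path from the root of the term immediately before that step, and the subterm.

Answer: delta at root : (3 == 2)

Working:
step 0: (if (if false then false else true) then (3 == 2) else false)
step 1: [if@0] (if true then (3 == 2) else false)
step 2: [if@root] (3 == 2)
step 3: [delta@root] false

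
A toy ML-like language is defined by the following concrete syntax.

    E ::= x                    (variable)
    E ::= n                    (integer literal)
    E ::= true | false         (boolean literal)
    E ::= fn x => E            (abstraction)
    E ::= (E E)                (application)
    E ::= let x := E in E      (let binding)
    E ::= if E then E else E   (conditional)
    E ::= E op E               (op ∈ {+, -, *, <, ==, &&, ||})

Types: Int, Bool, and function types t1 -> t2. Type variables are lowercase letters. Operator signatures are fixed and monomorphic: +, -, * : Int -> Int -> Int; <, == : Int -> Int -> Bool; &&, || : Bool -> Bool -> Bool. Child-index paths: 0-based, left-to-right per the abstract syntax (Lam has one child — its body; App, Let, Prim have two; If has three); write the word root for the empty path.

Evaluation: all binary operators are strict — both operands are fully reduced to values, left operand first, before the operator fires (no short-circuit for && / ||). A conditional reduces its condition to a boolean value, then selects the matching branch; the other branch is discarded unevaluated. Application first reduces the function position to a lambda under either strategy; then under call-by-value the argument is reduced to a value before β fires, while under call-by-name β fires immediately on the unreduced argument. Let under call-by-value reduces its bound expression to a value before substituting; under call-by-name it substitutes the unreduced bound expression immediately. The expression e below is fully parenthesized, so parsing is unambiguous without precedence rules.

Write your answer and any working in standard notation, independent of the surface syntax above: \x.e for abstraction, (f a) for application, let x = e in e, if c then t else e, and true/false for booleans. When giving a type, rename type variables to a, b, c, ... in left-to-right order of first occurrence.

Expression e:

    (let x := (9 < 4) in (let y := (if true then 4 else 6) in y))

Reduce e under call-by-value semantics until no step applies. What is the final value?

Answer: 4

Trace:
step 0: (let x = (9 < 4) in (let y = (if true then 4 else 6) in y))
step 1: [delta@0] (let x = false in (let y = (if true then 4 else 6) in y))
step 2: [let@root] (let y = (if true then 4 else 6) in y)
step 3: [if@0] (let y = 4 in y)
step 4: [let@root] 4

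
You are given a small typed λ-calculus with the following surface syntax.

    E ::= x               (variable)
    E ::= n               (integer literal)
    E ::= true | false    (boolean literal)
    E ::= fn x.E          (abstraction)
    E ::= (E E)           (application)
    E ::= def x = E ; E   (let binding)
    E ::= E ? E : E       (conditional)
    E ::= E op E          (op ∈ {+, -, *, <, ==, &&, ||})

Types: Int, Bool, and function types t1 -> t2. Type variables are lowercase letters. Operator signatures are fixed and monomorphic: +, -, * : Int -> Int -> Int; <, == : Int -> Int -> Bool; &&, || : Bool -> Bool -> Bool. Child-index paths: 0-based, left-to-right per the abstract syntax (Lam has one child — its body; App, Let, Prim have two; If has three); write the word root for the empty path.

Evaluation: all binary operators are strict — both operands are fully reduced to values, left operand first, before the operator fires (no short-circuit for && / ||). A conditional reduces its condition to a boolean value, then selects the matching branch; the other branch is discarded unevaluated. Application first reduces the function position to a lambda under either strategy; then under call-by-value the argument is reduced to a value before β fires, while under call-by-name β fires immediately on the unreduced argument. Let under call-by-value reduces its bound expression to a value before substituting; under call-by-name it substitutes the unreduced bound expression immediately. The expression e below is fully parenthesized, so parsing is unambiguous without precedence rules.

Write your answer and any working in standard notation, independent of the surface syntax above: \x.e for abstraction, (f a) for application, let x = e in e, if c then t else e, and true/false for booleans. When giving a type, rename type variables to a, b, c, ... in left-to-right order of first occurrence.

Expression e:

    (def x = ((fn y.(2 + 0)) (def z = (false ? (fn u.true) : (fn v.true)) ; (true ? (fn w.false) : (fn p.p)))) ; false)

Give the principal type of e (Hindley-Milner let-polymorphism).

Working:
  unify Int ~ Int
  unify Int ~ Int
\y._ : a -> Int
  unify Bool ~ Bool
\u._ : b -> Bool
\v._ : c -> Bool
  unify b -> Bool ~ c -> Bool
  unify b ~ c
  unify Bool ~ Bool
let z : forall. c -> Bool
  unify Bool ~ Bool
\w._ : d -> Bool
p : e
\p._ : e -> e
  unify d -> Bool ~ e -> e
  unify d ~ e
  unify Bool ~ e
  unify a -> Int ~ (Bool -> Bool) -> f
  unify a ~ Bool -> Bool
  unify Int ~ f
_ _ : Int
let x : Int

Answer: Bool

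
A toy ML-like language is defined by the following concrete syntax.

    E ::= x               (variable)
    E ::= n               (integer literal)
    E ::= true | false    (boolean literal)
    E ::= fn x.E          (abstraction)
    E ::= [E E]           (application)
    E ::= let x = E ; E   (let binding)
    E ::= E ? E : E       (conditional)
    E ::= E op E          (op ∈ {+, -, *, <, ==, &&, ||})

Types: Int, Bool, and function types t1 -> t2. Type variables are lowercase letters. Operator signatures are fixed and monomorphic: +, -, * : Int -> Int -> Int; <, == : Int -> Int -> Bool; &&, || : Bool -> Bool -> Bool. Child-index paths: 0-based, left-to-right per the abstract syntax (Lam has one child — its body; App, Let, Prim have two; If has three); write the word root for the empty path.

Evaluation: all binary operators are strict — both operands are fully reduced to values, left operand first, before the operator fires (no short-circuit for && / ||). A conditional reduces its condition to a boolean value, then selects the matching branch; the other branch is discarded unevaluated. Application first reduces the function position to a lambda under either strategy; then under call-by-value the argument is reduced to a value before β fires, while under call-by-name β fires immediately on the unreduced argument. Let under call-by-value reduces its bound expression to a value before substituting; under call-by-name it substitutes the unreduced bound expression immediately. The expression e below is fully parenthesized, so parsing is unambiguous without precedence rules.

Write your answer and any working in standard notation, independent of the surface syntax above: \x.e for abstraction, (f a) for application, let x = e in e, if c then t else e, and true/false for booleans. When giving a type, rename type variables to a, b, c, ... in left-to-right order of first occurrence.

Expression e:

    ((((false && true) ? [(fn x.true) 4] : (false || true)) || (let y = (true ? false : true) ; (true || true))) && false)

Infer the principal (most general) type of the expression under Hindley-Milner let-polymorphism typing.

Answer: Bool

Derivation:
  unify Bool ~ Bool
  unify Bool ~ Bool
  unify Bool ~ Bool
\x._ : a -> Bool
  unify a -> Bool ~ Int -> b
  unify a ~ Int
  unify Bool ~ b
_ _ : Bool
  unify Bool ~ Bool
  unify Bool ~ Bool
  unify Bool ~ Bool
  unify Bool ~ Bool
  unify Bool ~ Bool
  unify Bool ~ Bool
let y : Bool
  unify Bool ~ Bool
  unify Bool ~ Bool
  unify Bool ~ Bool
  unify Bool ~ Bool
  unify Bool ~ Bool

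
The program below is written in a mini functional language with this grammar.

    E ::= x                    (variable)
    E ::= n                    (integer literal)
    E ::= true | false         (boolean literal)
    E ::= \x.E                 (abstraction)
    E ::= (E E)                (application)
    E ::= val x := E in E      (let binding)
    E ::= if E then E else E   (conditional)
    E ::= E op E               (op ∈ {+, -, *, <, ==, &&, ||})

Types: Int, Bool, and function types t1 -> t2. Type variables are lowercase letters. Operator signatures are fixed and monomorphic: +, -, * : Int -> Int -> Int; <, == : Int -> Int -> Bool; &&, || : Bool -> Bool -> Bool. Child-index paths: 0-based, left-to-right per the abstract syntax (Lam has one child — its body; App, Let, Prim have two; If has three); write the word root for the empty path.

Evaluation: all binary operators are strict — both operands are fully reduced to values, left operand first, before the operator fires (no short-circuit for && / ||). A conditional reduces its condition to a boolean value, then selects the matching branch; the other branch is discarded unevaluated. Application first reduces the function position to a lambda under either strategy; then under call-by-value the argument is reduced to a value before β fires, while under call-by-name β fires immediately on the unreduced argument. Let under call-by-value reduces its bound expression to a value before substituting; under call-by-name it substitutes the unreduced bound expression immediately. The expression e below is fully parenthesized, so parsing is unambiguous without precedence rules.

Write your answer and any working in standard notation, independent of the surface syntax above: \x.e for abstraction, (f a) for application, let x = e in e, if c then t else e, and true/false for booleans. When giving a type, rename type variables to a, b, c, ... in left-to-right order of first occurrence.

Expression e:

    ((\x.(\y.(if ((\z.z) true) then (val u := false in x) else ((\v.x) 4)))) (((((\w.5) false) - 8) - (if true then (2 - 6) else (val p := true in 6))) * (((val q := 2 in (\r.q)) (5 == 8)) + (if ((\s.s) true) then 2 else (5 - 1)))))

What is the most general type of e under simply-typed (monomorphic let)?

Working:
z : c
\z._ : c -> c
  unify c -> c ~ Bool -> d
  unify c ~ Bool
  unify Bool ~ d
_ _ : Bool
  unify Bool ~ Bool
let u : Bool
x : a
x : a
\v._ : e -> a
  unify e -> a ~ Int -> f
  unify e ~ Int
  unify a ~ f
_ _ : f
  unify f ~ f
\y._ : b -> f
\x._ : f -> b -> f
\w._ : g -> Int
  unify g -> Int ~ Bool -> h
  unify g ~ Bool
  unify Int ~ h
_ _ : Int
  unify Int ~ Int
  unify Int ~ Int
  unify Int ~ Int
  unify Bool ~ Bool
  unify Int ~ Int
  unify Int ~ Int
let p : Bool
  unify Int ~ Int
  unify Int ~ Int
  unify Int ~ Int
let q : Int
q : Int
\r._ : i -> Int
  unify Int ~ Int
  unify Int ~ Int
  unify i -> Int ~ Bool -> j
  unify i ~ Bool
  unify Int ~ j
_ _ : Int
  unify Int ~ Int
s : k
\s._ : k -> k
  unify k -> k ~ Bool -> l
  unify k ~ Bool
  unify Bool ~ l
_ _ : Bool
  unify Bool ~ Bool
  unify Int ~ Int
  unify Int ~ Int
  unify Int ~ Int
  unify Int ~ Int
  unify Int ~ Int
  unify f -> b -> f ~ Int -> m
  unify f ~ Int
  unify b -> Int ~ m
_ _ : b -> Int

Answer: a -> Int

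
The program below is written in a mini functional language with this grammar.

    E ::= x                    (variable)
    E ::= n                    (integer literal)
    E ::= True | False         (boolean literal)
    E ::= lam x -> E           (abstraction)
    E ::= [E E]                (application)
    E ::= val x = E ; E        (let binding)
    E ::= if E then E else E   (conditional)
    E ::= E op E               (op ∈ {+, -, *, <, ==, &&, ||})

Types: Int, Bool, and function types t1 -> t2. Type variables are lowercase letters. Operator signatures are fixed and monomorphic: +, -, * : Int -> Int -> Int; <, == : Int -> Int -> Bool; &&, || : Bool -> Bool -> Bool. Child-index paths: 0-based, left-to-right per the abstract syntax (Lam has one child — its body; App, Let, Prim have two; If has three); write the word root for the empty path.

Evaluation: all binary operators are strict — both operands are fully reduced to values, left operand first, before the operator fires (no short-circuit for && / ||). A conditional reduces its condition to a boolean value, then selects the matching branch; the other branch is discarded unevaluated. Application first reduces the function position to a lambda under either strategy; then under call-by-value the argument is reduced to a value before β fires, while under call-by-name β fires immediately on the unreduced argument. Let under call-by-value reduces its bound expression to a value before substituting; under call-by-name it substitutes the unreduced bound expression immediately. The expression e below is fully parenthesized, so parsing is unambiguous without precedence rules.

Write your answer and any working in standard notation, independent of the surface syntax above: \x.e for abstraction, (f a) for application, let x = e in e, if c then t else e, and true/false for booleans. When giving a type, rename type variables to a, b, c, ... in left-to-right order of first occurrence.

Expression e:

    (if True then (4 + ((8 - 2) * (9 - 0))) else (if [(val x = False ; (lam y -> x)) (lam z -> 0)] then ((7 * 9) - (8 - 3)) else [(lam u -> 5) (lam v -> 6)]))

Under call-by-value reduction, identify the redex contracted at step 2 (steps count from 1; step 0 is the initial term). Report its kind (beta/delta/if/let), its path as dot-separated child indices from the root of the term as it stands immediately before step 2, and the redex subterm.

Answer: delta at 1.0 : (8 - 2)

Working:
step 0: (if true then (4 + ((8 - 2) * (9 - 0))) else (if ((let x = false in (\y.x)) (\z.0)) then ((7 * 9) - (8 - 3)) else ((\u.5) (\v.6))))
step 1: [if@root] (4 + ((8 - 2) * (9 - 0)))
step 2: [delta@1.0] (4 + (6 * (9 - 0)))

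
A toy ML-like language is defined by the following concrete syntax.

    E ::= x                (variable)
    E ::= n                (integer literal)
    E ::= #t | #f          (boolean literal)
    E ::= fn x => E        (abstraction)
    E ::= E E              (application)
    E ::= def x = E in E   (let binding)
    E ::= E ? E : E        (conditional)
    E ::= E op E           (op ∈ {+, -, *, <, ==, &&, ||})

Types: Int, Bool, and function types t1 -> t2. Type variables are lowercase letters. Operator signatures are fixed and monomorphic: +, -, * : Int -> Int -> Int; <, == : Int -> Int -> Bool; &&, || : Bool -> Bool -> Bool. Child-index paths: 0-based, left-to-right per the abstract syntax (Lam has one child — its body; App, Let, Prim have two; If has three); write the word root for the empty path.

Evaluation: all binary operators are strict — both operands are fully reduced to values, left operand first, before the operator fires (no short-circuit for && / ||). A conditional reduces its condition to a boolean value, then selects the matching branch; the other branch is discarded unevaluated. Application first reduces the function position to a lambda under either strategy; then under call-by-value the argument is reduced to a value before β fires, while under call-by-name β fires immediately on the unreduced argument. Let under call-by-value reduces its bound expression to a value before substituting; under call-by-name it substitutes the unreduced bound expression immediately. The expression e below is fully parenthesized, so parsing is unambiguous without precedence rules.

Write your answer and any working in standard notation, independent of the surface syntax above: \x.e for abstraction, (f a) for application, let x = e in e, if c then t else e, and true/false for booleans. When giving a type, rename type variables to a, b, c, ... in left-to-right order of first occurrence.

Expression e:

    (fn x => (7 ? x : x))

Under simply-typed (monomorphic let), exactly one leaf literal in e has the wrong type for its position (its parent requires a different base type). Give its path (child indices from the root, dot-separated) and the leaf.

Derivation:
  unify Int ~ Bool
  FAIL: mismatch Int ~ Bool

Answer: 0.0 : 7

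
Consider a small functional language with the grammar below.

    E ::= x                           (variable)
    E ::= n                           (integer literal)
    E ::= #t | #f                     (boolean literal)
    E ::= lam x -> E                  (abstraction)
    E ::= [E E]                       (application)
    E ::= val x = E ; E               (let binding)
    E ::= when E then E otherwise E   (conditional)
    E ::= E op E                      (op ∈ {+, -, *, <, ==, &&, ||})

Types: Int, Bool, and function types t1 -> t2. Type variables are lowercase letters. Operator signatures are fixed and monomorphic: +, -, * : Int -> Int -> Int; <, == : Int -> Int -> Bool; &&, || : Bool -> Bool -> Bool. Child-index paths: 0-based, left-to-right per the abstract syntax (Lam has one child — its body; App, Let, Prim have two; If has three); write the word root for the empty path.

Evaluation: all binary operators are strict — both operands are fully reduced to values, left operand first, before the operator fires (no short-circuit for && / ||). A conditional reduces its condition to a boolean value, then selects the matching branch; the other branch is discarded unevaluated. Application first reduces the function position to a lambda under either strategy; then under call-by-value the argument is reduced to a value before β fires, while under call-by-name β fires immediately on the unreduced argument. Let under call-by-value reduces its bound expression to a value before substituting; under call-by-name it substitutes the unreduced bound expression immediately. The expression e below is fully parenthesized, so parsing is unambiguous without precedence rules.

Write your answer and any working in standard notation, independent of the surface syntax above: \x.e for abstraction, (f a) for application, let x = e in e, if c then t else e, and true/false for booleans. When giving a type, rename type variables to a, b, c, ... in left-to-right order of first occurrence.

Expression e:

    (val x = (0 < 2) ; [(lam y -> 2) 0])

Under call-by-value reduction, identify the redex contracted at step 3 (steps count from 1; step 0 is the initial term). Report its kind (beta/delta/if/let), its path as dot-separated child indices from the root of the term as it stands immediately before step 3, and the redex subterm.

Answer: beta at root : ((\y.2) 0)

Working:
step 0: (let x = (0 < 2) in ((\y.2) 0))
step 1: [delta@0] (let x = true in ((\y.2) 0))
step 2: [let@root] ((\y.2) 0)
step 3: [beta@root] 2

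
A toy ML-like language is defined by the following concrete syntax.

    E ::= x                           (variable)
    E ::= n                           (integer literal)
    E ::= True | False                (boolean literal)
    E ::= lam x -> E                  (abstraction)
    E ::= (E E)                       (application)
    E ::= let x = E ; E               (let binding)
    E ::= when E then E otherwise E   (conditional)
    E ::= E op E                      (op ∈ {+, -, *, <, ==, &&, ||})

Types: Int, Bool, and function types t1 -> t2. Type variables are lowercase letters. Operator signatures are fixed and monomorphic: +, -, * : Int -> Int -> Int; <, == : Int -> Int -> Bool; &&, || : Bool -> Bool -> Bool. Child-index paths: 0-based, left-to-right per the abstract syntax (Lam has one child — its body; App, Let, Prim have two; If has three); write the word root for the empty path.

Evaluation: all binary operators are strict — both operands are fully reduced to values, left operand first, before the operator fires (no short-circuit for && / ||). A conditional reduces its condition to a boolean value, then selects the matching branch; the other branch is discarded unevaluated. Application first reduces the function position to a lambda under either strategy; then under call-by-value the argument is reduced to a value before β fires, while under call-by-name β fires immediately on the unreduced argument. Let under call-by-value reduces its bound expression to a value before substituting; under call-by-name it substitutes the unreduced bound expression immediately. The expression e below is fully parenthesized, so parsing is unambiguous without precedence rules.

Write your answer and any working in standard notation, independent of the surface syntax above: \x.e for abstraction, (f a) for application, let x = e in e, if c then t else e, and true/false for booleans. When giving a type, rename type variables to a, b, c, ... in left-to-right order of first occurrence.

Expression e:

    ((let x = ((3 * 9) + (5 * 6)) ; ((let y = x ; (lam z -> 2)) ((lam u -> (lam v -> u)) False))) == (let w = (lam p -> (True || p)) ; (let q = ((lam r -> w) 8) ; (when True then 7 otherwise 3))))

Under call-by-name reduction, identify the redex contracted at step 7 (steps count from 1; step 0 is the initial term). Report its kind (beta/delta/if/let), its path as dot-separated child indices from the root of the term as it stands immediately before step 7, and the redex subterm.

Trace:
step 0: ((let x = ((3 * 9) + (5 * 6)) in ((let y = x in (\z.2)) ((\u.(\v.u)) false))) == (let w = (\p.(true || p)) in (let q = ((\r.w) 8) in (if true then 7 else 3))))
step 1: [let@0] (((let y = ((3 * 9) + (5 * 6)) in (\z.2)) ((\u.(\v.u)) false)) == (let w = (\p.(true || p)) in (let q = ((\r.w) 8) in (if true then 7 else 3))))
step 2: [let@0.0] (((\z.2) ((\u.(\v.u)) false)) == (let w = (\p.(true || p)) in (let q = ((\r.w) 8) in (if true then 7 else 3))))
step 3: [beta@0] (2 == (let w = (\p.(true || p)) in (let q = ((\r.w) 8) in (if true then 7 else 3))))
step 4: [let@1] (2 == (let q = ((\r.(\p.(true || p))) 8) in (if true then 7 else 3)))
step 5: [let@1] (2 == (if true then 7 else 3))
step 6: [if@1] (2 == 7)
step 7: [delta@root] false

Answer: delta at root : (2 == 7)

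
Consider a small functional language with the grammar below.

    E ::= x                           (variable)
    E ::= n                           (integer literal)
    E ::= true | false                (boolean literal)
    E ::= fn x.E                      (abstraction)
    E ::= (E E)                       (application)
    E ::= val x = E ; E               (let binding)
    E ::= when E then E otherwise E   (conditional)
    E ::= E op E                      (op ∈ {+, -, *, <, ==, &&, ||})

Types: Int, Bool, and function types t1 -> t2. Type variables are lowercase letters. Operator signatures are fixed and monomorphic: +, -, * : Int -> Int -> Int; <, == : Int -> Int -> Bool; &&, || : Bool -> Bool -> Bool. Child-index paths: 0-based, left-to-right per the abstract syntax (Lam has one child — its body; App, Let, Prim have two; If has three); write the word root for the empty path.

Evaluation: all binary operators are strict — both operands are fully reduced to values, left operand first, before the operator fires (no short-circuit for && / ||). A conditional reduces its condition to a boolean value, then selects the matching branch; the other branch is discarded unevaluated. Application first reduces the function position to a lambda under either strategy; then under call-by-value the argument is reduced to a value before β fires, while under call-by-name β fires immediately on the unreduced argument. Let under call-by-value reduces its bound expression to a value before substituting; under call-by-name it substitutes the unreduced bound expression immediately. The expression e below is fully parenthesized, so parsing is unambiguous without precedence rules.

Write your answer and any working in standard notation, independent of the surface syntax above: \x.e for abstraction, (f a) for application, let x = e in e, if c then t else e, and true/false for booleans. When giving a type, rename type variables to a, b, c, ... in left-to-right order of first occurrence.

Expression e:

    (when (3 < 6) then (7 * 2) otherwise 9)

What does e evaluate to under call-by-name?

Answer: 14

Trace:
step 0: (if (3 < 6) then (7 * 2) else 9)
step 1: [delta@0] (if true then (7 * 2) else 9)
step 2: [if@root] (7 * 2)
step 3: [delta@root] 14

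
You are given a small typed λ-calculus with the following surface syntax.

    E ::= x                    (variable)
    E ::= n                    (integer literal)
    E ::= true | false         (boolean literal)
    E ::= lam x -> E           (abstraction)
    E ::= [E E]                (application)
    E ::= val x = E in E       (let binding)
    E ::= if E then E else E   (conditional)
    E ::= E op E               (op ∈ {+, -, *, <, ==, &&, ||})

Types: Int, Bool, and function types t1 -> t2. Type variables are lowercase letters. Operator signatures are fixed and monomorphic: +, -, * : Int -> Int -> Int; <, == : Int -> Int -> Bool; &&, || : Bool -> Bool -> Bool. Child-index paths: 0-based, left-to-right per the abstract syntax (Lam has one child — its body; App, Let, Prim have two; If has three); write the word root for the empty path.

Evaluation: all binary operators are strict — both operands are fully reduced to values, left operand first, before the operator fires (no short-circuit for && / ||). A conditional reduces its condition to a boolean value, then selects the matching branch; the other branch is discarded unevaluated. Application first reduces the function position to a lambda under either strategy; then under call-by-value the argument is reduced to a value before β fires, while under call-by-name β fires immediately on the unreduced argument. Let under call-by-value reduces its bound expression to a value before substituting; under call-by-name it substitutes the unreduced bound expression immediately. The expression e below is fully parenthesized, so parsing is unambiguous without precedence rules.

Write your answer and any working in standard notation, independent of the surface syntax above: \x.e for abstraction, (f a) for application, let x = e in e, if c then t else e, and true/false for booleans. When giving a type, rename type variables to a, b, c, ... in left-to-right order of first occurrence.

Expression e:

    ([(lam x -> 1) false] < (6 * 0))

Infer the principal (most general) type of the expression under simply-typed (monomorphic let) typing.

Trace:
\x._ : a -> Int
  unify a -> Int ~ Bool -> b
  unify a ~ Bool
  unify Int ~ b
_ _ : Int
  unify Int ~ Int
  unify Int ~ Int
  unify Int ~ Int
  unify Int ~ Int

Answer: Bool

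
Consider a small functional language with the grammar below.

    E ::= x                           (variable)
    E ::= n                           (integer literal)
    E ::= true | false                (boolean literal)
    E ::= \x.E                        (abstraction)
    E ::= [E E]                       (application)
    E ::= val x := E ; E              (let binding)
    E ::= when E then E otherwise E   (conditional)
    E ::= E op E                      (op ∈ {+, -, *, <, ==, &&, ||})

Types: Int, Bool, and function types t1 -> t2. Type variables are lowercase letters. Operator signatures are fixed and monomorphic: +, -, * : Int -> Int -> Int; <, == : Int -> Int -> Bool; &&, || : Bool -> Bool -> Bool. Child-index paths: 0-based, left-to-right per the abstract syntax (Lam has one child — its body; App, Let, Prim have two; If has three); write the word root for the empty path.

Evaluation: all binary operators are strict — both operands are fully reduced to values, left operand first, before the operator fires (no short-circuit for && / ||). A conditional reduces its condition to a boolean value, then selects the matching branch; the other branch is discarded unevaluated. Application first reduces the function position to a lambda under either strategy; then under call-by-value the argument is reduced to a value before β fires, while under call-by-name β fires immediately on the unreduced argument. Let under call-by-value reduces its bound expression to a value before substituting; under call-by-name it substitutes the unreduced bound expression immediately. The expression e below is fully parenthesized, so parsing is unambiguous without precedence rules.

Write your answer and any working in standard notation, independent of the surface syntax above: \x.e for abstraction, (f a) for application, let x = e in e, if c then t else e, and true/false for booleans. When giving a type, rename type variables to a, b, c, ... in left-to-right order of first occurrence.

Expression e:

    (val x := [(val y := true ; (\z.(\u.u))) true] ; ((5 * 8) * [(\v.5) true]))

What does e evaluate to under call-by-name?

Answer: 200

Working:
step 0: (let x = ((let y = true in (\z.(\u.u))) true) in ((5 * 8) * ((\v.5) true)))
step 1: [let@root] ((5 * 8) * ((\v.5) true))
step 2: [delta@0] (40 * ((\v.5) true))
step 3: [beta@1] (40 * 5)
step 4: [delta@root] 200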